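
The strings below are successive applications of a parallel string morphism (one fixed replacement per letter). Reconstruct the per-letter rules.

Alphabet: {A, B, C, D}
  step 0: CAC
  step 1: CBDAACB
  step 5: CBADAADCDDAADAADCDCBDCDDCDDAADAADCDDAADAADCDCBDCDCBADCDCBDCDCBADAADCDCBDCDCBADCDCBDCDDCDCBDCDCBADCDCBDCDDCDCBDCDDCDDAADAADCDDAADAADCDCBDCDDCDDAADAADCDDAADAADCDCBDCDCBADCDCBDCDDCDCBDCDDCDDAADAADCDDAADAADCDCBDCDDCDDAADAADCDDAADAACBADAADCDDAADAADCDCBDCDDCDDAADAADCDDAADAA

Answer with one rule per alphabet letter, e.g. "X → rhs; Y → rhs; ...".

  step 0 ⇒ step 1: CAC ⇒ CB·DAA·CB
    A ↦ DAA
    C ↦ CB
    B ↦ A  (constrained at step 1)
    D ↦ DCD  (constrained at step 1)

A->DAA, B->A, C->CB, D->DCD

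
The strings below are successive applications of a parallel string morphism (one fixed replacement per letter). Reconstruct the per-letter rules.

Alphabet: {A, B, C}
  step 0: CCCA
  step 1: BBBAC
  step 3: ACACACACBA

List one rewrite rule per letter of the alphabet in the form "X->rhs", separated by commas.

  step 0 ⇒ step 1: CCCA ⇒ B·B·B·AC
    A ↦ AC
    C ↦ B
    B ↦ A  (constrained at step 1)

A->AC, B->A, C->B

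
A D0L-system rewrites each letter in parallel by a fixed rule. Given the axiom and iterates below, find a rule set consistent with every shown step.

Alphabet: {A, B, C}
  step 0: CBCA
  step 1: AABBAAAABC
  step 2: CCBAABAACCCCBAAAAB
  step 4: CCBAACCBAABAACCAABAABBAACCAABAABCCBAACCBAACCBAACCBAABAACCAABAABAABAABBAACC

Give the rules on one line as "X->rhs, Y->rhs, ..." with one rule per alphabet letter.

  step 1 ⇒ step 2: AABBAAAABC ⇒ C·C·BAA·BAA·C·C·C·C·BAA·AAB
    A ↦ C
    B ↦ BAA
    C ↦ AAB

A->C, B->BAA, C->AAB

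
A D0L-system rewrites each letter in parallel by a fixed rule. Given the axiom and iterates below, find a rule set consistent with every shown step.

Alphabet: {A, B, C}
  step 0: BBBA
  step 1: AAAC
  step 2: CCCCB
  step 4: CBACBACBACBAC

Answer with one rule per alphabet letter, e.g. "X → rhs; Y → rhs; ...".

  step 1 ⇒ step 2: AAAC ⇒ C·C·C·CB
    A ↦ C
    C ↦ CB
  step 0 ⇒ step 1: BBBA ⇒ A·A·A·C
    B ↦ A

A->C, B->A, C->CB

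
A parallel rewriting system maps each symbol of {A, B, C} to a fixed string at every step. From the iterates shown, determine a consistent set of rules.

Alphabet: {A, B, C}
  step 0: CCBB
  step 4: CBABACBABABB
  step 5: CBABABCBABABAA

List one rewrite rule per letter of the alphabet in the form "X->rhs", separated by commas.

A->B, B->A, C->CB

  step 4 ⇒ step 5: CBABACBABABB ⇒ CB·A·B·A·B·CB·A·B·A·B·A·A
    A ↦ B
    B ↦ A
    C ↦ CB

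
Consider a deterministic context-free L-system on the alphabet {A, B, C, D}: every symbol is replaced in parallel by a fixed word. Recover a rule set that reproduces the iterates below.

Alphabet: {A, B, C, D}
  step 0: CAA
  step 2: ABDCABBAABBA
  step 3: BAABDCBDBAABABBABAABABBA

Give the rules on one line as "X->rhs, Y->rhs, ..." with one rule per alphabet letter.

  step 2 ⇒ step 3: ABDCABBAABBA ⇒ BA·AB·DC·BD·BA·AB·AB·BA·BA·AB·AB·BA
    A ↦ BA
    B ↦ AB
    C ↦ BD
    D ↦ DC

A->BA, B->AB, C->BD, D->DC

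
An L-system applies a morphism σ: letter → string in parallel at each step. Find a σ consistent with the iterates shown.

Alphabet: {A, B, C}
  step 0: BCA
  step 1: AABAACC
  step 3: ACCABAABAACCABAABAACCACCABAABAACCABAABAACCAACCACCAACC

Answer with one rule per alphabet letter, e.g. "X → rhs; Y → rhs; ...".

A->ACC, B->A, C->ABA

  step 0 ⇒ step 1: BCA ⇒ A·ABA·ACC
    A ↦ ACC
    B ↦ A
    C ↦ ABA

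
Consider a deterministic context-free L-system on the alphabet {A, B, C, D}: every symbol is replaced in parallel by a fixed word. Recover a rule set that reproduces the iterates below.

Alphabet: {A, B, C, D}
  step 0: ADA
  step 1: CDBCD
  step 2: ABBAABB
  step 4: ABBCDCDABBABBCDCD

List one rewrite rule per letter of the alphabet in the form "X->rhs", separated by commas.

  step 1 ⇒ step 2: CDBCD ⇒ AB·B·A·AB·B
    B ↦ A
    C ↦ AB
    D ↦ B
  step 0 ⇒ step 1: ADA ⇒ CD·B·CD
    A ↦ CD

A->CD, B->A, C->AB, D->B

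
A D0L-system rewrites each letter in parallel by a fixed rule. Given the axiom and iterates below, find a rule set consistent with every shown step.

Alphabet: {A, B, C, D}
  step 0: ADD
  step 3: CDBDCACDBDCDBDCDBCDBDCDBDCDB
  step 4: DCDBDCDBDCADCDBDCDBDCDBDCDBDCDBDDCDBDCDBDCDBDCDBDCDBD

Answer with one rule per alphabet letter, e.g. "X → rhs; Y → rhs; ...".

  step 3 ⇒ step 4: CDBDCACDBDCDBDCDBCDBDCDBDCDB ⇒ D·CDB·D·CDB·D·CA·D·CDB·D·CDB·D·CDB·D·CDB·D·CDB·D·D·CDB·D·CDB·D·CDB·D·CDB·D·CDB·D
    A ↦ CA
    B ↦ D
    C ↦ D
    D ↦ CDB

A->CA, B->D, C->D, D->CDB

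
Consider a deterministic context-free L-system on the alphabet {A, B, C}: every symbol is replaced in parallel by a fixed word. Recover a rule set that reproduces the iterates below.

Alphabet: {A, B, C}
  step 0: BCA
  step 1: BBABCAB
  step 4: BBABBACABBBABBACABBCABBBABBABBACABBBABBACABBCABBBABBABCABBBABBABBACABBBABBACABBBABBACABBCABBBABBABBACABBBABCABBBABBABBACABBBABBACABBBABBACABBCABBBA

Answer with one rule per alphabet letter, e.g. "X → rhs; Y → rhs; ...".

A->CAB, B->BBA, C->B

  step 0 ⇒ step 1: BCA ⇒ BBA·B·CAB
    A ↦ CAB
    B ↦ BBA
    C ↦ B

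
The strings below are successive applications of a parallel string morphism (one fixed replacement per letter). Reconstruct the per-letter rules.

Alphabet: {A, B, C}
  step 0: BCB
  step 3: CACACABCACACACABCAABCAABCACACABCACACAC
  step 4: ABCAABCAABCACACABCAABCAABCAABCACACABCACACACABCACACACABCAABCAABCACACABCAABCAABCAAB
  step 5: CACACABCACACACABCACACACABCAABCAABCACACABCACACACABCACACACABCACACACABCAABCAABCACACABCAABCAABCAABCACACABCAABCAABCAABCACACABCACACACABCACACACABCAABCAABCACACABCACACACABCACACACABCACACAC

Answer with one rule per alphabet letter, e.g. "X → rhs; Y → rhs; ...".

  step 4 ⇒ step 5: ABCAABCAABCACACABCAABCAABCAABCACACABCACACACABCACACACABCAABCAABCACACABCAABCAABCAAB ⇒ CA·CAC·AB·CA·CA·CAC·AB·CA·CA·CAC·AB·CA·AB·CA·AB·CA·CAC·AB·CA·CA·CAC·AB·CA·CA·CAC·AB·CA·CA·CAC·AB·CA·AB·CA·AB·CA·CAC·AB·CA·AB·CA·AB·CA·AB·CA·CAC·AB·CA·AB·CA·AB·CA·AB·CA·CAC·AB·CA·CA·CAC·AB·CA·CA·CAC·AB·CA·AB·CA·AB·CA·CAC·AB·CA·CA·CAC·AB·CA·CA·CAC·AB·CA·CA·CAC
    A ↦ CA
    B ↦ CAC
    C ↦ AB

A->CA, B->CAC, C->AB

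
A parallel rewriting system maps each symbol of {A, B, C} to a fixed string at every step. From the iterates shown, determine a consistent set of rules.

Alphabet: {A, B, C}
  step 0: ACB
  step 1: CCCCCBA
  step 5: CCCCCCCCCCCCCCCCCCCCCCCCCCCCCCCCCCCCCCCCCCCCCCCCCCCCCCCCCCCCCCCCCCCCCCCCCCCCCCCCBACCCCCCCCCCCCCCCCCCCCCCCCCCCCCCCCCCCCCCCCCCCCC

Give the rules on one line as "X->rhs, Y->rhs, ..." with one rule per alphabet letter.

  step 0 ⇒ step 1: ACB ⇒ CCC·CC·BA
    A ↦ CCC
    B ↦ BA
    C ↦ CC

A->CCC, B->BA, C->CC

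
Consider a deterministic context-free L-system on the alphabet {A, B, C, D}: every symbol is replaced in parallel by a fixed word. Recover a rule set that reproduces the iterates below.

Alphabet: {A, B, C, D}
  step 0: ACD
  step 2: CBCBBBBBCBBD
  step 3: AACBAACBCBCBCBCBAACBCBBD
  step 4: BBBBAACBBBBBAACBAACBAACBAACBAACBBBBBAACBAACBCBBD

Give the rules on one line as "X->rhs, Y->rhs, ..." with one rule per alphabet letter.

  step 3 ⇒ step 4: AACBAACBCBCBCBCBAACBCBBD ⇒ BB·BB·AA·CB·BB·BB·AA·CB·AA·CB·AA·CB·AA·CB·AA·CB·BB·BB·AA·CB·AA·CB·CB·BD
    A ↦ BB
    B ↦ CB
    C ↦ AA
    D ↦ BD

A->BB, B->CB, C->AA, D->BD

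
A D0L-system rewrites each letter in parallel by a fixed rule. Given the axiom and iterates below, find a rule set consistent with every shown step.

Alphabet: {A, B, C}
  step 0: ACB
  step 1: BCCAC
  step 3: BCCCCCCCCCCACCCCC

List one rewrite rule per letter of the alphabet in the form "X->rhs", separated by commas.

  step 0 ⇒ step 1: ACB ⇒ B·CC·AC
    A ↦ B
    B ↦ AC
    C ↦ CC

A->B, B->AC, C->CC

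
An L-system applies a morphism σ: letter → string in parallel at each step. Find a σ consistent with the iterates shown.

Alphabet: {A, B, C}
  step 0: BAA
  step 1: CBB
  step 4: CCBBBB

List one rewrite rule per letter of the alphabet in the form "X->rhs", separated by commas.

  step 0 ⇒ step 1: BAA ⇒ C·B·B
    A ↦ B
    B ↦ C
    C ↦ AA  (constrained at step 1)

A->B, B->C, C->AA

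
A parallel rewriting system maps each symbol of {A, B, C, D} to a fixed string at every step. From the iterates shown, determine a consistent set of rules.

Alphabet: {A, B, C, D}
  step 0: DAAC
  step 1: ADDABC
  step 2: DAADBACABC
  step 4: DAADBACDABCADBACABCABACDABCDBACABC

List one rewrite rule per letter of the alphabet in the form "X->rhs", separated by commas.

  step 1 ⇒ step 2: ADDABC ⇒ D·A·A·D·BAC·ABC
    A ↦ D
    B ↦ BAC
    C ↦ ABC
    D ↦ A

A->D, B->BAC, C->ABC, D->A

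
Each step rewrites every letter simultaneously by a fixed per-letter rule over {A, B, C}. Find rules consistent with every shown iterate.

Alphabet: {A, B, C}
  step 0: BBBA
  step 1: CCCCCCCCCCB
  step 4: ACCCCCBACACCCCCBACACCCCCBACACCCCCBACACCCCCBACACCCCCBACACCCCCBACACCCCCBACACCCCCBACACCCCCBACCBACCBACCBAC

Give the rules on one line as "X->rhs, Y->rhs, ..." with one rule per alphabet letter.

  step 0 ⇒ step 1: BBBA ⇒ CCC·CCC·CCC·CB
    A ↦ CB
    B ↦ CCC
    C ↦ AC  (constrained at step 1)

A->CB, B->CCC, C->AC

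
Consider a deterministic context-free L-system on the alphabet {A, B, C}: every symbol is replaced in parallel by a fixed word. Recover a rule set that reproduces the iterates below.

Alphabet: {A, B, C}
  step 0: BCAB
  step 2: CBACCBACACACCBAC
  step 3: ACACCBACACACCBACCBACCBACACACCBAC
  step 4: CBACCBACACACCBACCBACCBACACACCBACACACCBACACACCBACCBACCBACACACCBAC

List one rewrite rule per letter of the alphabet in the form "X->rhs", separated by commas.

  step 3 ⇒ step 4: ACACCBACACACCBACCBACCBACACACCBAC ⇒ CB·AC·CB·AC·AC·AC·CB·AC·CB·AC·CB·AC·AC·AC·CB·AC·AC·AC·CB·AC·AC·AC·CB·AC·CB·AC·CB·AC·AC·AC·CB·AC
    A ↦ CB
    B ↦ AC
    C ↦ AC

A->CB, B->AC, C->AC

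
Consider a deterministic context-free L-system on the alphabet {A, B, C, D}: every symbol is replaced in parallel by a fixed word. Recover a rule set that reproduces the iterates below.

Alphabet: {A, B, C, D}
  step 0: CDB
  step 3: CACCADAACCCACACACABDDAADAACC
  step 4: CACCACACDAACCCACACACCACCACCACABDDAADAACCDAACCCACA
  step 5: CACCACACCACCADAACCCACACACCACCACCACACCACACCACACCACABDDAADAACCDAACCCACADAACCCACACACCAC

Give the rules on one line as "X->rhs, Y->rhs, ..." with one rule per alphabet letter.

  step 4 ⇒ step 5: CACCACACDAACCCACACACCACCACCACABDDAADAACCDAACCCACA ⇒ CA·C·CA·CA·C·CA·C·CA·DAA·C·C·CA·CA·CA·C·CA·C·CA·C·CA·CA·C·CA·CA·C·CA·CA·C·CA·C·ABD·DAA·DAA·C·C·DAA·C·C·CA·CA·DAA·C·C·CA·CA·CA·C·CA·C
    A ↦ C
    B ↦ ABD
    C ↦ CA
    D ↦ DAA

A->C, B->ABD, C->CA, D->DAA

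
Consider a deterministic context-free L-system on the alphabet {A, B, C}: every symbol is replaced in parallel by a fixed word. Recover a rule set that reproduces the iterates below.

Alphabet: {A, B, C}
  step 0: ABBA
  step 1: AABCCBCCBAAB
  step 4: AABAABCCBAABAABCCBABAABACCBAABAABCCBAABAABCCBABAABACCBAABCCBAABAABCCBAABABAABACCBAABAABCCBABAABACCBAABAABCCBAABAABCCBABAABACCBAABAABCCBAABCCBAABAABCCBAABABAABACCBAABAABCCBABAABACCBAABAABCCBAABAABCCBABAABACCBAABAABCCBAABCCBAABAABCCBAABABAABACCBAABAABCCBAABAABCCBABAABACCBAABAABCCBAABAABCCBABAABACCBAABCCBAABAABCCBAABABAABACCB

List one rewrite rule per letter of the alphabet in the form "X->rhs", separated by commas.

A->AAB, B->CCB, C->ABA

  step 0 ⇒ step 1: ABBA ⇒ AAB·CCB·CCB·AAB
    A ↦ AAB
    B ↦ CCB
    C ↦ ABA  (constrained at step 1)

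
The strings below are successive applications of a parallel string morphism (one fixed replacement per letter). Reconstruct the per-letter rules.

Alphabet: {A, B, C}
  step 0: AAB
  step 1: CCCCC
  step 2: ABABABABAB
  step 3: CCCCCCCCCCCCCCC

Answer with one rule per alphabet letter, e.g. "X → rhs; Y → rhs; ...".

  step 2 ⇒ step 3: ABABABABAB ⇒ CC·C·CC·C·CC·C·CC·C·CC·C
    A ↦ CC
    B ↦ C
  step 1 ⇒ step 2: CCCCC ⇒ AB·AB·AB·AB·AB
    C ↦ AB

A->CC, B->C, C->AB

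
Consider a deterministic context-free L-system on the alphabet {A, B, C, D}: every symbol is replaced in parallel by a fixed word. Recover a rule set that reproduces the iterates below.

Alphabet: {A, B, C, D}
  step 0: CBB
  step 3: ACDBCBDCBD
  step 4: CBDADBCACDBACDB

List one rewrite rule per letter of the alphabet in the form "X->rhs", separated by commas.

  step 3 ⇒ step 4: ACDBCBDCBD ⇒ CBD·A·DB·C·A·C·DB·A·C·DB
    A ↦ CBD
    B ↦ C
    C ↦ A
    D ↦ DB

A->CBD, B->C, C->A, D->DB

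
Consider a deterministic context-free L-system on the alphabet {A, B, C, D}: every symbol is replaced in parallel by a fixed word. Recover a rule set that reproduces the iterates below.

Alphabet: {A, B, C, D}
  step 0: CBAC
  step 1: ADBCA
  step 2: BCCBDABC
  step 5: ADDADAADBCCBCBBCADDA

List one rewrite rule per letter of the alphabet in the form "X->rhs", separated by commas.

A->BC, B->D, C->A, D->CB

  step 1 ⇒ step 2: ADBCA ⇒ BC·CB·D·A·BC
    A ↦ BC
    B ↦ D
    C ↦ A
    D ↦ CB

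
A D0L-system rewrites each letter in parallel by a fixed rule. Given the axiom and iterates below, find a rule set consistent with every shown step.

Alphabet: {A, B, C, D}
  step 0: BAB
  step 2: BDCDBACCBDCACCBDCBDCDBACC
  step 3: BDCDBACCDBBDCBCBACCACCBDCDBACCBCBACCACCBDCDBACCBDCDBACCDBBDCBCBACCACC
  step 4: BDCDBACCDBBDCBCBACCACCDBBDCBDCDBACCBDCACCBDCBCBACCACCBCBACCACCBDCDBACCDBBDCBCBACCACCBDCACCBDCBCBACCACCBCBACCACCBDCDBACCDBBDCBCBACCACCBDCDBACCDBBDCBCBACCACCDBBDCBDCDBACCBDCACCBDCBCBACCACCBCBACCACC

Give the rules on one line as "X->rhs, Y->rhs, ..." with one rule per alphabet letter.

  step 3 ⇒ step 4: BDCDBACCDBBDCBCBACCACCBDCDBACCBCBACCACCBDCDBACCBDCDBACCDBBDCBCBACCACC ⇒ BDC·DB·ACC·DB·BDC·BCB·ACC·ACC·DB·BDC·BDC·DB·ACC·BDC·ACC·BDC·BCB·ACC·ACC·BCB·ACC·ACC·BDC·DB·ACC·DB·BDC·BCB·ACC·ACC·BDC·ACC·BDC·BCB·ACC·ACC·BCB·ACC·ACC·BDC·DB·ACC·DB·BDC·BCB·ACC·ACC·BDC·DB·ACC·DB·BDC·BCB·ACC·ACC·DB·BDC·BDC·DB·ACC·BDC·ACC·BDC·BCB·ACC·ACC·BCB·ACC·ACC
    A ↦ BCB
    B ↦ BDC
    C ↦ ACC
    D ↦ DB

A->BCB, B->BDC, C->ACC, D->DB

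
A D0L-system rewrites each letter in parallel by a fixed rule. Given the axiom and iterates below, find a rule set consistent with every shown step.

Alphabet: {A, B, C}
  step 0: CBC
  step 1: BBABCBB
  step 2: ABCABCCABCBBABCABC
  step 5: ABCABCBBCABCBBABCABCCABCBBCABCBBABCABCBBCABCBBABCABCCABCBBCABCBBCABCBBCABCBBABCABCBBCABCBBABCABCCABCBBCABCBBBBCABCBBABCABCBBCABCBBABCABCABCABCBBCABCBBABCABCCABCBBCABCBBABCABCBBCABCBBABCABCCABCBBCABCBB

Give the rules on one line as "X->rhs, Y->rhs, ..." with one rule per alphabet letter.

A->C, B->ABC, C->BB

  step 1 ⇒ step 2: BBABCBB ⇒ ABC·ABC·C·ABC·BB·ABC·ABC
    A ↦ C
    B ↦ ABC
    C ↦ BB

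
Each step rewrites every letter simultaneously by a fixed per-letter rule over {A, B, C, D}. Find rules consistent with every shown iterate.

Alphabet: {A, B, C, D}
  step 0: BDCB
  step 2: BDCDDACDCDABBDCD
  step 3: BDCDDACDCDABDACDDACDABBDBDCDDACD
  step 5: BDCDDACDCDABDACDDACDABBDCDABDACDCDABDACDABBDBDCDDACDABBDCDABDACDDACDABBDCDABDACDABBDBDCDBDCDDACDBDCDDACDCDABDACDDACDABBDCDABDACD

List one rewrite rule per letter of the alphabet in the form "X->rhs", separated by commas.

  step 2 ⇒ step 3: BDCDDACDCDABBDCD ⇒ BD·CD·DA·CD·CD·AB·DA·CD·DA·CD·AB·BD·BD·CD·DA·CD
    A ↦ AB
    B ↦ BD
    C ↦ DA
    D ↦ CD

A->AB, B->BD, C->DA, D->CD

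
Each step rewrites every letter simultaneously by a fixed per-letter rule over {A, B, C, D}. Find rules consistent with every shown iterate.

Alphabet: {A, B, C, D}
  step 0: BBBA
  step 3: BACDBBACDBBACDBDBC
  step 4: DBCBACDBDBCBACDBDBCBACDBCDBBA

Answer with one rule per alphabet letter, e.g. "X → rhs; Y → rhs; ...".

A->C, B->DB, C->BA, D->C

  step 3 ⇒ step 4: BACDBBACDBBACDBDBC ⇒ DB·C·BA·C·DB·DB·C·BA·C·DB·DB·C·BA·C·DB·C·DB·BA
    A ↦ C
    B ↦ DB
    C ↦ BA
    D ↦ C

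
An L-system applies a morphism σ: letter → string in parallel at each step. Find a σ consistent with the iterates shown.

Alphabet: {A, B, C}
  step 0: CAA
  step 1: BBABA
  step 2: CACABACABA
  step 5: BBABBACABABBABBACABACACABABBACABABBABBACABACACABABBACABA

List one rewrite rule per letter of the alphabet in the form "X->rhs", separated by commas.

A->BA, B->CA, C->B

  step 1 ⇒ step 2: BBABA ⇒ CA·CA·BA·CA·BA
    A ↦ BA
    B ↦ CA
  step 0 ⇒ step 1: CAA ⇒ B·BA·BA
    C ↦ B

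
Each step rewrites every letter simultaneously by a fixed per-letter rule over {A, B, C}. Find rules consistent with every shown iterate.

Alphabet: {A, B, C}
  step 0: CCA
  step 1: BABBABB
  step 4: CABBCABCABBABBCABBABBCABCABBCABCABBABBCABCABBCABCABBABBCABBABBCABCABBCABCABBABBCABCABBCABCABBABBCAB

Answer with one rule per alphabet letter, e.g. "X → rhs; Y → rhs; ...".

  step 0 ⇒ step 1: CCA ⇒ BAB·BAB·B
    A ↦ B
    C ↦ BAB
    B ↦ CAB  (constrained at step 1)

A->B, B->CAB, C->BAB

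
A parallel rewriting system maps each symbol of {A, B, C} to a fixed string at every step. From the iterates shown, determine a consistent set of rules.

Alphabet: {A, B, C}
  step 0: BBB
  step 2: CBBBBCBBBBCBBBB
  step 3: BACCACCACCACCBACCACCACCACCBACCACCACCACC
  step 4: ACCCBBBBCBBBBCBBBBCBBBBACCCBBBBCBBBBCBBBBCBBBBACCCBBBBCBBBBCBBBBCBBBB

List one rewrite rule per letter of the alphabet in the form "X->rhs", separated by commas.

A->CBB, B->ACC, C->B

  step 3 ⇒ step 4: BACCACCACCACCBACCACCACCACCBACCACCACCACC ⇒ ACC·CBB·B·B·CBB·B·B·CBB·B·B·CBB·B·B·ACC·CBB·B·B·CBB·B·B·CBB·B·B·CBB·B·B·ACC·CBB·B·B·CBB·B·B·CBB·B·B·CBB·B·B
    A ↦ CBB
    B ↦ ACC
    C ↦ B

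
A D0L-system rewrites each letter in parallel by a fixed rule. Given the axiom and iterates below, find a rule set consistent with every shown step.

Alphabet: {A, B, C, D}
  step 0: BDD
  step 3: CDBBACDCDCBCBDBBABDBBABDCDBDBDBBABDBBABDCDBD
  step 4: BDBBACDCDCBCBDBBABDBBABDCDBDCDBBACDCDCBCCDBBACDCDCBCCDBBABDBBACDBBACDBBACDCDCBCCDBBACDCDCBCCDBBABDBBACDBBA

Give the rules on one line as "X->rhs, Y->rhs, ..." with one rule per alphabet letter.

  step 3 ⇒ step 4: CDBBACDCDCBCBDBBABDBBABDCDBDBDBBABDBBABDCDBD ⇒ BD·BBA·CD·CD·CBC·BD·BBA·BD·BBA·BD·CD·BD·CD·BBA·CD·CD·CBC·CD·BBA·CD·CD·CBC·CD·BBA·BD·BBA·CD·BBA·CD·BBA·CD·CD·CBC·CD·BBA·CD·CD·CBC·CD·BBA·BD·BBA·CD·BBA
    A ↦ CBC
    B ↦ CD
    C ↦ BD
    D ↦ BBA

A->CBC, B->CD, C->BD, D->BBA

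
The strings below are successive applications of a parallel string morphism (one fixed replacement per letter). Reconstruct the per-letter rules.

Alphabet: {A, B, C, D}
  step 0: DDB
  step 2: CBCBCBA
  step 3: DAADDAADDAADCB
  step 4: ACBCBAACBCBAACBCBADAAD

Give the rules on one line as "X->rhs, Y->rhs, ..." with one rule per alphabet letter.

  step 3 ⇒ step 4: DAADDAADDAADCB ⇒ A·CB·CB·A·A·CB·CB·A·A·CB·CB·A·DA·AD
    A ↦ CB
    B ↦ AD
    C ↦ DA
    D ↦ A

A->CB, B->AD, C->DA, D->A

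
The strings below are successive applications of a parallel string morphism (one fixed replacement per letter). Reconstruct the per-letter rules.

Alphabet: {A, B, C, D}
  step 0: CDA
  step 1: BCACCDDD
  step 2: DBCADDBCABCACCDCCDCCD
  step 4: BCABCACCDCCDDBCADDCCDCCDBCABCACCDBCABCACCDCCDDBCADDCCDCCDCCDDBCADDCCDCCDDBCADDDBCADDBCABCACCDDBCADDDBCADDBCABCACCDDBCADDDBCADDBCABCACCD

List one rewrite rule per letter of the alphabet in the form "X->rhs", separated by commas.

  step 1 ⇒ step 2: BCACCDDD ⇒ D·BCA·DD·BCA·BCA·CCD·CCD·CCD
    A ↦ DD
    B ↦ D
    C ↦ BCA
    D ↦ CCD

A->DD, B->D, C->BCA, D->CCD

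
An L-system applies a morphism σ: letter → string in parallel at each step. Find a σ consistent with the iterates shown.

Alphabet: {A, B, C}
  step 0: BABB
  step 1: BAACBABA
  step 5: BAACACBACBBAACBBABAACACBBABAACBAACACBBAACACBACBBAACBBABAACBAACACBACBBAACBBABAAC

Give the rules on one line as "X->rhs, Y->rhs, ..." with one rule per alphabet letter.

  step 0 ⇒ step 1: BABB ⇒ BA·AC·BA·BA
    A ↦ AC
    B ↦ BA
    C ↦ B  (constrained at step 1)

A->AC, B->BA, C->B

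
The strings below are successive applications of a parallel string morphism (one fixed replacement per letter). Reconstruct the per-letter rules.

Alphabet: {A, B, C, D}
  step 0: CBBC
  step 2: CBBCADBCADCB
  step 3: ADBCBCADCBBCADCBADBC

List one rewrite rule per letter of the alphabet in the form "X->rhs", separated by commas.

A->C, B->BC, C->AD, D->B

  step 2 ⇒ step 3: CBBCADBCADCB ⇒ AD·BC·BC·AD·C·B·BC·AD·C·B·AD·BC
    A ↦ C
    B ↦ BC
    C ↦ AD
    D ↦ B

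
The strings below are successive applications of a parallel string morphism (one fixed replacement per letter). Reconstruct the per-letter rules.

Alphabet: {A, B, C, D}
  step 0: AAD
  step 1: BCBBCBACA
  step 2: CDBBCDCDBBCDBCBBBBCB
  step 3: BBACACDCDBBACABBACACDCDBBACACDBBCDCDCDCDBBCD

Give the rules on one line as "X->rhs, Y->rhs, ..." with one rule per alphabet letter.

  step 2 ⇒ step 3: CDBBCDCDBBCDBCBBBBCB ⇒ BB·ACA·CD·CD·BB·ACA·BB·ACA·CD·CD·BB·ACA·CD·BB·CD·CD·CD·CD·BB·CD
    B ↦ CD
    C ↦ BB
    D ↦ ACA
  step 0 ⇒ step 1: AAD ⇒ BCB·BCB·ACA
    A ↦ BCB

A->BCB, B->CD, C->BB, D->ACA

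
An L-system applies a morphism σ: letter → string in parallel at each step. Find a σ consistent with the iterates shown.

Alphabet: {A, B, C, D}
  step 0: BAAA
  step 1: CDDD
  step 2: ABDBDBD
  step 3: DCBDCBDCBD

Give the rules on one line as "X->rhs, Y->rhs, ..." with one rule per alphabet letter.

A->D, B->C, C->A, D->BD

  step 2 ⇒ step 3: ABDBDBD ⇒ D·C·BD·C·BD·C·BD
    A ↦ D
    B ↦ C
    D ↦ BD
  step 1 ⇒ step 2: CDDD ⇒ A·BD·BD·BD
    C ↦ A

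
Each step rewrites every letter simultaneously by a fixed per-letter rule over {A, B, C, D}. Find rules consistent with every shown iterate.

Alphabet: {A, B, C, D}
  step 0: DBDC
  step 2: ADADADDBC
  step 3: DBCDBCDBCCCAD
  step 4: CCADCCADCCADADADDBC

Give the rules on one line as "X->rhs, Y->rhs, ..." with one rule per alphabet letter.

A->DB, B->C, C->AD, D->C

  step 3 ⇒ step 4: DBCDBCDBCCCAD ⇒ C·C·AD·C·C·AD·C·C·AD·AD·AD·DB·C
    A ↦ DB
    B ↦ C
    C ↦ AD
    D ↦ C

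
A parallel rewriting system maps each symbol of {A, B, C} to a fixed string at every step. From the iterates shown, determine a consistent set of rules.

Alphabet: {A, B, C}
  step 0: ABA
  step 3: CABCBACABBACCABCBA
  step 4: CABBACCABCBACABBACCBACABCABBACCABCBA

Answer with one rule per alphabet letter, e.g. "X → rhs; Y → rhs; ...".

A->BA, B->C, C->CAB

  step 3 ⇒ step 4: CABCBACABBACCABCBA ⇒ CAB·BA·C·CAB·C·BA·CAB·BA·C·C·BA·CAB·CAB·BA·C·CAB·C·BA
    A ↦ BA
    B ↦ C
    C ↦ CAB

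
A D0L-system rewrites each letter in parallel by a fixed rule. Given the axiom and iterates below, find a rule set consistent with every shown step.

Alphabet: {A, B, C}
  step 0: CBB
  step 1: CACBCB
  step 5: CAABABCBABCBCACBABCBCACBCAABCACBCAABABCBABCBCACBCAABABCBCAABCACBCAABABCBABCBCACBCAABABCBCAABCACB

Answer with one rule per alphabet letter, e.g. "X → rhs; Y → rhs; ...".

  step 0 ⇒ step 1: CBB ⇒ CA·CB·CB
    B ↦ CB
    C ↦ CA
    A ↦ AB  (constrained at step 1)

A->AB, B->CB, C->CA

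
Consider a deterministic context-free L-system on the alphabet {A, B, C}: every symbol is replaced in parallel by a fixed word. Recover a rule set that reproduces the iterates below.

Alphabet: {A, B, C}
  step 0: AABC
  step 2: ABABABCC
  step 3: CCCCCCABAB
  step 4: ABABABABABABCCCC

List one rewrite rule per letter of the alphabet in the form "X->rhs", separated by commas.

A->C, B->C, C->AB

  step 3 ⇒ step 4: CCCCCCABAB ⇒ AB·AB·AB·AB·AB·AB·C·C·C·C
    A ↦ C
    B ↦ C
    C ↦ AB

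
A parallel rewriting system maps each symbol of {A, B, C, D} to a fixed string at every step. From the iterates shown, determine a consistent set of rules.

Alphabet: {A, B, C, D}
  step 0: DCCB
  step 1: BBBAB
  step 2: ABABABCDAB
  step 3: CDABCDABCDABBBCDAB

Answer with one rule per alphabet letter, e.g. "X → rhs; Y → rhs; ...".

A->CD, B->AB, C->B, D->B

  step 2 ⇒ step 3: ABABABCDAB ⇒ CD·AB·CD·AB·CD·AB·B·B·CD·AB
    A ↦ CD
    B ↦ AB
    C ↦ B
    D ↦ B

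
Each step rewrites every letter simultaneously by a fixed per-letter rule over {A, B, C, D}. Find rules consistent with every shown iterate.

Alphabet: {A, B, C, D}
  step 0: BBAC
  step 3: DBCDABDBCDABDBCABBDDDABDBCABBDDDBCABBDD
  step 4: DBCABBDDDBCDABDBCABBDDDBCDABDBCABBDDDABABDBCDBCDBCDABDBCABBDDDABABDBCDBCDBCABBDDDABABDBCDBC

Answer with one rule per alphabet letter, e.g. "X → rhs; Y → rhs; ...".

  step 3 ⇒ step 4: DBCDABDBCDABDBCABBDDDABDBCABBDDDBCABBDD ⇒ DBC·AB·BDD·DBC·D·AB·DBC·AB·BDD·DBC·D·AB·DBC·AB·BDD·D·AB·AB·DBC·DBC·DBC·D·AB·DBC·AB·BDD·D·AB·AB·DBC·DBC·DBC·AB·BDD·D·AB·AB·DBC·DBC
    A ↦ D
    B ↦ AB
    C ↦ BDD
    D ↦ DBC

A->D, B->AB, C->BDD, D->DBC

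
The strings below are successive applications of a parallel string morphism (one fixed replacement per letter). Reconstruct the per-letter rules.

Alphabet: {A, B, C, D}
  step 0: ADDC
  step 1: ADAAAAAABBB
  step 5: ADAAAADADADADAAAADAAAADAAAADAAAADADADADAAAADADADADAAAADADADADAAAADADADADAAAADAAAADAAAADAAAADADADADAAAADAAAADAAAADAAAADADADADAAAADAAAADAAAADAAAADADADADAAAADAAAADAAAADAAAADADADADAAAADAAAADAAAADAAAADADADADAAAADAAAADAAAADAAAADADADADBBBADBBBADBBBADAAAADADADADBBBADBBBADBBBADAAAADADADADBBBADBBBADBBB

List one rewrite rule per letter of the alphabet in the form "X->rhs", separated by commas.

  step 0 ⇒ step 1: ADDC ⇒ AD·AAA·AAA·BBB
    A ↦ AD
    C ↦ BBB
    D ↦ AAA
    B ↦ AC  (constrained at step 1)

A->AD, B->AC, C->BBB, D->AAA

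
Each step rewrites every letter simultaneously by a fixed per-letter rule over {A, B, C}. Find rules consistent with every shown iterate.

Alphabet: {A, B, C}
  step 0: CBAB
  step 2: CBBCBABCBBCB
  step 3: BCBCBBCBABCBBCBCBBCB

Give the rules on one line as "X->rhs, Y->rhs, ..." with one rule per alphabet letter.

A->AB, B->CB, C->B

  step 2 ⇒ step 3: CBBCBABCBBCB ⇒ B·CB·CB·B·CB·AB·CB·B·CB·CB·B·CB
    A ↦ AB
    B ↦ CB
    C ↦ B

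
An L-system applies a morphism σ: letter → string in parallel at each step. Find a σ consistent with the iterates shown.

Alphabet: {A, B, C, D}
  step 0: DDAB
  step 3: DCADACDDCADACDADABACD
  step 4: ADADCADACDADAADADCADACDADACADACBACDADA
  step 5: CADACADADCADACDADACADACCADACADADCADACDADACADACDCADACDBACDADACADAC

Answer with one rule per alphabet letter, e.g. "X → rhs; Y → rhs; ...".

  step 4 ⇒ step 5: ADADCADACDADAADADCADACDADACADACBACDADA ⇒ C·ADA·C·ADA·D·C·ADA·C·D·ADA·C·ADA·C·C·ADA·C·ADA·D·C·ADA·C·D·ADA·C·ADA·C·D·C·ADA·C·D·BA·C·D·ADA·C·ADA·C
    A ↦ C
    B ↦ BA
    C ↦ D
    D ↦ ADA

A->C, B->BA, C->D, D->ADA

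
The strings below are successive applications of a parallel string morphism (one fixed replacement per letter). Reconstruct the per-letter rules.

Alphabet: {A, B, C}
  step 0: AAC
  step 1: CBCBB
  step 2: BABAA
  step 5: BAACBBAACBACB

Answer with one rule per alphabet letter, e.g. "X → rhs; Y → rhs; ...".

  step 1 ⇒ step 2: CBCBB ⇒ B·A·B·A·A
    B ↦ A
    C ↦ B
  step 0 ⇒ step 1: AAC ⇒ CB·CB·B
    A ↦ CB

A->CB, B->A, C->B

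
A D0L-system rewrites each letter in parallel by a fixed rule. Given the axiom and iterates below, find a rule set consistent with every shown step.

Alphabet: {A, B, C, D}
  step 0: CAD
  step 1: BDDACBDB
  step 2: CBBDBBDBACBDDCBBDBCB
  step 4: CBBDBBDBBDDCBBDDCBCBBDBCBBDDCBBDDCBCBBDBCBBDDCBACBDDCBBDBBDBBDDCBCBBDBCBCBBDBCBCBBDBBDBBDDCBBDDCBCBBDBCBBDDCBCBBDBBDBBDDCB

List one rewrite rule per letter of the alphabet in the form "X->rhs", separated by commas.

  step 1 ⇒ step 2: BDDACBDB ⇒ CB·BDB·BDB·AC·BDD·CB·BDB·CB
    A ↦ AC
    B ↦ CB
    C ↦ BDD
    D ↦ BDB

A->AC, B->CB, C->BDD, D->BDB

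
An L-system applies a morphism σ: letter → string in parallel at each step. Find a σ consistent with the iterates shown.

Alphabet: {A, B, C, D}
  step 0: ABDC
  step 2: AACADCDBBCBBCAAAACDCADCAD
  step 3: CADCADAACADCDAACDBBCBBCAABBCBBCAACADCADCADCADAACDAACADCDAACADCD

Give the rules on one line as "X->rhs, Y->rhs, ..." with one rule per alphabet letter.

A->CAD, B->BBC, C->AA, D->CD

  step 2 ⇒ step 3: AACADCDBBCBBCAAAACDCADCAD ⇒ CAD·CAD·AA·CAD·CD·AA·CD·BBC·BBC·AA·BBC·BBC·AA·CAD·CAD·CAD·CAD·AA·CD·AA·CAD·CD·AA·CAD·CD
    A ↦ CAD
    B ↦ BBC
    C ↦ AA
    D ↦ CD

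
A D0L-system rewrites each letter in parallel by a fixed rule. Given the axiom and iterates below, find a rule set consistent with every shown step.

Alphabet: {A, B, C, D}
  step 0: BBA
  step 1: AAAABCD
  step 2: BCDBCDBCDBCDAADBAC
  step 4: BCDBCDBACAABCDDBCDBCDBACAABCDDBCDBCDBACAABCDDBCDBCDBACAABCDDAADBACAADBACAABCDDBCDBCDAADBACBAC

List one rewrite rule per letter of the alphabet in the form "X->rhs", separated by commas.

  step 1 ⇒ step 2: AAAABCD ⇒ BCD·BCD·BCD·BCD·AA·D·BAC
    A ↦ BCD
    B ↦ AA
    C ↦ D
    D ↦ BAC

A->BCD, B->AA, C->D, D->BAC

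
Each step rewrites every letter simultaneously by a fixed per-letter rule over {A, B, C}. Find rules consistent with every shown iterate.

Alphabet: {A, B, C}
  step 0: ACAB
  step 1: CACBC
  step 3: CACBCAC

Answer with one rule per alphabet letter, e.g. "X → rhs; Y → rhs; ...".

  step 0 ⇒ step 1: ACAB ⇒ C·A·C·BC
    A ↦ C
    B ↦ BC
    C ↦ A

A->C, B->BC, C->A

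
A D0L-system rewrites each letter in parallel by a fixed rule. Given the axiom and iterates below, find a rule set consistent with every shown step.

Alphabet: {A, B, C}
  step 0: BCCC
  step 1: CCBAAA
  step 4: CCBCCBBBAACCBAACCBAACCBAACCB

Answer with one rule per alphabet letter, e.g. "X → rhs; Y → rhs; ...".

  step 0 ⇒ step 1: BCCC ⇒ CCB·A·A·A
    B ↦ CCB
    C ↦ A
    A ↦ B  (constrained at step 1)

A->B, B->CCB, C->A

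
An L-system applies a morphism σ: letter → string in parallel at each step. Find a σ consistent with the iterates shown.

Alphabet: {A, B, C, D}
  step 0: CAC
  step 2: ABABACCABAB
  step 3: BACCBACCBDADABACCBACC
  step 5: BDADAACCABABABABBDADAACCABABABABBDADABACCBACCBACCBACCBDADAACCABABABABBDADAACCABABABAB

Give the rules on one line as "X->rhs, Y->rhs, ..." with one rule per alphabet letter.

  step 2 ⇒ step 3: ABABACCABAB ⇒ B·ACC·B·ACC·B·DA·DA·B·ACC·B·ACC
    A ↦ B
    B ↦ ACC
    C ↦ DA
    D ↦ ABA  (constrained at step 3)

A->B, B->ACC, C->DA, D->ABA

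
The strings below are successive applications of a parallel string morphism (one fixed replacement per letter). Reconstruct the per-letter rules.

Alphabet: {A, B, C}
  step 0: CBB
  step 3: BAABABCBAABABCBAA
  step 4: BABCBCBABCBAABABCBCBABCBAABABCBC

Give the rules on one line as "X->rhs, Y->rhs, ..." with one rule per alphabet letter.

  step 3 ⇒ step 4: BAABABCBAABABCBAA ⇒ BA·BC·BC·BA·BC·BA·A·BA·BC·BC·BA·BC·BA·A·BA·BC·BC
    A ↦ BC
    B ↦ BA
    C ↦ A

A->BC, B->BA, C->A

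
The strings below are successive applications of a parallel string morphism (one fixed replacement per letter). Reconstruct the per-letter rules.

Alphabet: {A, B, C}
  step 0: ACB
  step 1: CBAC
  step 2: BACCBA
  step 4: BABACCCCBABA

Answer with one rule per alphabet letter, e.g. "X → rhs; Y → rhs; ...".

A->C, B->C, C->BA

  step 1 ⇒ step 2: CBAC ⇒ BA·C·C·BA
    A ↦ C
    B ↦ C
    C ↦ BA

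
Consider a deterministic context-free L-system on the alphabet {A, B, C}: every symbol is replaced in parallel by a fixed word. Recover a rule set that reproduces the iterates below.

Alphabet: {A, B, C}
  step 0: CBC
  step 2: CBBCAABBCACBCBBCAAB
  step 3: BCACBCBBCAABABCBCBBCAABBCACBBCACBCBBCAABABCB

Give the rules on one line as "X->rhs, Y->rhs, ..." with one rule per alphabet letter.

  step 2 ⇒ step 3: CBBCAABBCACBCBBCAAB ⇒ BCA·CB·CB·BCA·AB·AB·CB·CB·BCA·AB·BCA·CB·BCA·CB·CB·BCA·AB·AB·CB
    A ↦ AB
    B ↦ CB
    C ↦ BCA

A->AB, B->CB, C->BCA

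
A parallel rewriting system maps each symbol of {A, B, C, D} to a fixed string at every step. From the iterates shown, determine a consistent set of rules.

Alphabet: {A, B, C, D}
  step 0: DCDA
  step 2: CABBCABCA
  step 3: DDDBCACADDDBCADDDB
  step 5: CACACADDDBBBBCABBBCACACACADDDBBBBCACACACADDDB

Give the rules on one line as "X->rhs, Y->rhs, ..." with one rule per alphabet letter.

A->DB, B->CA, C->DD, D->B

  step 2 ⇒ step 3: CABBCABCA ⇒ DD·DB·CA·CA·DD·DB·CA·DD·DB
    A ↦ DB
    B ↦ CA
    C ↦ DD
    D ↦ B  (constrained at step 0)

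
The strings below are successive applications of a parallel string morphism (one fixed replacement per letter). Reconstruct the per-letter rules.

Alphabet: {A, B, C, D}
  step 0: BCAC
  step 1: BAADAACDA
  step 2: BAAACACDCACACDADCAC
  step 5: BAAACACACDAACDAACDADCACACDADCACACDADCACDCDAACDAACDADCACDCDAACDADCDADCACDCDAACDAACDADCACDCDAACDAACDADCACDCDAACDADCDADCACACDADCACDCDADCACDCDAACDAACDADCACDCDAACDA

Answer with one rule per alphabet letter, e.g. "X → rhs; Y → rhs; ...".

A->AC, B->BAA, C->DA, D->DC

  step 1 ⇒ step 2: BAADAACDA ⇒ BAA·AC·AC·DC·AC·AC·DA·DC·AC
    A ↦ AC
    B ↦ BAA
    C ↦ DA
    D ↦ DC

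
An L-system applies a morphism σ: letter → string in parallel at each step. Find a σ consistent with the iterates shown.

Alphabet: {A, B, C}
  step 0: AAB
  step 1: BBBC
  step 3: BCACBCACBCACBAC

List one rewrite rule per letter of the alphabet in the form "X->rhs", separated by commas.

  step 0 ⇒ step 1: AAB ⇒ B·B·BC
    A ↦ B
    B ↦ BC
    C ↦ AC  (constrained at step 1)

A->B, B->BC, C->AC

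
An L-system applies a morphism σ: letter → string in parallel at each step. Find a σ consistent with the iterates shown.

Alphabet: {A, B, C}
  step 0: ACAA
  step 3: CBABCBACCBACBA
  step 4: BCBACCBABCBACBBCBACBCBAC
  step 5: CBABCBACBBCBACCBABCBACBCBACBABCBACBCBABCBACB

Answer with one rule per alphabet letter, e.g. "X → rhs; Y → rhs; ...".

A->C, B->CBA, C->B

  step 4 ⇒ step 5: BCBACCBABCBACBBCBACBCBAC ⇒ CBA·B·CBA·C·B·B·CBA·C·CBA·B·CBA·C·B·CBA·CBA·B·CBA·C·B·CBA·B·CBA·C·B
    A ↦ C
    B ↦ CBA
    C ↦ B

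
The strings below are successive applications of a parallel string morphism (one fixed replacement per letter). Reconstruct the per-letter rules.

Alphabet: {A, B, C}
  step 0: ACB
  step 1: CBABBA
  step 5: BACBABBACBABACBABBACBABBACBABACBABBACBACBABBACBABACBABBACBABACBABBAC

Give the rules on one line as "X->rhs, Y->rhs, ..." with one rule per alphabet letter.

  step 0 ⇒ step 1: ACB ⇒ C·BAB·BA
    A ↦ C
    B ↦ BA
    C ↦ BAB

A->C, B->BA, C->BAB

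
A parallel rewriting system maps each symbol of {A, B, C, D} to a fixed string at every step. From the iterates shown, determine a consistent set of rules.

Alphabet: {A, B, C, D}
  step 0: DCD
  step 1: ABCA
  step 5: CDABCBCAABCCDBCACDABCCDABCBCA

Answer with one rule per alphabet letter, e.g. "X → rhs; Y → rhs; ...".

A->CD, B->A, C->BC, D->A

  step 0 ⇒ step 1: DCD ⇒ A·BC·A
    C ↦ BC
    D ↦ A
    A ↦ CD  (constrained at step 1)
    B ↦ A  (constrained at step 1)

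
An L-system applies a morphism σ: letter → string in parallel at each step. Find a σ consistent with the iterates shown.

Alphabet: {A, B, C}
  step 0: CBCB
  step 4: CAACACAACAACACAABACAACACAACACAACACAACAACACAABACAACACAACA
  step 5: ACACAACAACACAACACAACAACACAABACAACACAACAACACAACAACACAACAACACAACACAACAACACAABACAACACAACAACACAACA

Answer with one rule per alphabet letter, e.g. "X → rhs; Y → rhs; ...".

A->CA, B->ABA, C->A

  step 4 ⇒ step 5: CAACACAACAACACAABACAACACAACACAACACAACAACACAABACAACACAACA ⇒ A·CA·CA·A·CA·A·CA·CA·A·CA·CA·A·CA·A·CA·CA·ABA·CA·A·CA·CA·A·CA·A·CA·CA·A·CA·A·CA·CA·A·CA·A·CA·CA·A·CA·CA·A·CA·A·CA·CA·ABA·CA·A·CA·CA·A·CA·A·CA·CA·A·CA
    A ↦ CA
    B ↦ ABA
    C ↦ A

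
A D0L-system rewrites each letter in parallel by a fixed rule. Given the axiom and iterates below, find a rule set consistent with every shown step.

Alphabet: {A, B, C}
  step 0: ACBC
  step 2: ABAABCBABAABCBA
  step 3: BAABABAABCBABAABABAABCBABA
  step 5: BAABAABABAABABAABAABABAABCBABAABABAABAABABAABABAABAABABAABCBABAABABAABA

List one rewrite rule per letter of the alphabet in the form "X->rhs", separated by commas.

A->BA, B->A, C->BCB

  step 2 ⇒ step 3: ABAABCBABAABCBA ⇒ BA·A·BA·BA·A·BCB·A·BA·A·BA·BA·A·BCB·A·BA
    A ↦ BA
    B ↦ A
    C ↦ BCB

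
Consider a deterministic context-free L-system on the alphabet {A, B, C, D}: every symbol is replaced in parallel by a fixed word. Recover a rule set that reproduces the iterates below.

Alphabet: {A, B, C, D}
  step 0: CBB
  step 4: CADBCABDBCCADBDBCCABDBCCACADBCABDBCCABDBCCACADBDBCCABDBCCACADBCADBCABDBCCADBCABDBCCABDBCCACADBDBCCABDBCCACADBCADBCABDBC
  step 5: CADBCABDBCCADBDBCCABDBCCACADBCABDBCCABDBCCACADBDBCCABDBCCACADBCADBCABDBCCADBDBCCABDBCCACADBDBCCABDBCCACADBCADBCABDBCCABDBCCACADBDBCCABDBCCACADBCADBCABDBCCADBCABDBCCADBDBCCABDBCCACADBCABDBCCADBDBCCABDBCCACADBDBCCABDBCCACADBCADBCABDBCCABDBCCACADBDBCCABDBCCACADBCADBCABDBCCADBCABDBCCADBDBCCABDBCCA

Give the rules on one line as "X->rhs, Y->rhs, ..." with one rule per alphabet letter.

A->DB, B->DBC, C->CA, D->CAB

  step 4 ⇒ step 5: CADBCABDBCCADBDBCCABDBCCACADBCABDBCCABDBCCACADBDBCCABDBCCACADBCADBCABDBCCADBCABDBCCABDBCCACADBDBCCABDBCCACADBCADBCABDBC ⇒ CA·DB·CAB·DBC·CA·DB·DBC·CAB·DBC·CA·CA·DB·CAB·DBC·CAB·DBC·CA·CA·DB·DBC·CAB·DBC·CA·CA·DB·CA·DB·CAB·DBC·CA·DB·DBC·CAB·DBC·CA·CA·DB·DBC·CAB·DBC·CA·CA·DB·CA·DB·CAB·DBC·CAB·DBC·CA·CA·DB·DBC·CAB·DBC·CA·CA·DB·CA·DB·CAB·DBC·CA·DB·CAB·DBC·CA·DB·DBC·CAB·DBC·CA·CA·DB·CAB·DBC·CA·DB·DBC·CAB·DBC·CA·CA·DB·DBC·CAB·DBC·CA·CA·DB·CA·DB·CAB·DBC·CAB·DBC·CA·CA·DB·DBC·CAB·DBC·CA·CA·DB·CA·DB·CAB·DBC·CA·DB·CAB·DBC·CA·DB·DBC·CAB·DBC·CA
    A ↦ DB
    B ↦ DBC
    C ↦ CA
    D ↦ CAB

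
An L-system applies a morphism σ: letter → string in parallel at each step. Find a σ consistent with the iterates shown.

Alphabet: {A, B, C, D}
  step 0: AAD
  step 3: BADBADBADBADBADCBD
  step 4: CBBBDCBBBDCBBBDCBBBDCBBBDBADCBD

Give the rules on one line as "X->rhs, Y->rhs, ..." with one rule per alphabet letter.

  step 3 ⇒ step 4: BADBADBADBADBADCBD ⇒ C·BB·BD·C·BB·BD·C·BB·BD·C·BB·BD·C·BB·BD·BAD·C·BD
    A ↦ BB
    B ↦ C
    C ↦ BAD
    D ↦ BD

A->BB, B->C, C->BAD, D->BD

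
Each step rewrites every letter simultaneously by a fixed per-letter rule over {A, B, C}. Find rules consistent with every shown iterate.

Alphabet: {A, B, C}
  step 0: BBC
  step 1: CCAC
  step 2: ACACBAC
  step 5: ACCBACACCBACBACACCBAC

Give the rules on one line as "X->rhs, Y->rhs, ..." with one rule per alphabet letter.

  step 1 ⇒ step 2: CCAC ⇒ AC·AC·B·AC
    A ↦ B
    C ↦ AC
  step 0 ⇒ step 1: BBC ⇒ C·C·AC
    B ↦ C

A->B, B->C, C->AC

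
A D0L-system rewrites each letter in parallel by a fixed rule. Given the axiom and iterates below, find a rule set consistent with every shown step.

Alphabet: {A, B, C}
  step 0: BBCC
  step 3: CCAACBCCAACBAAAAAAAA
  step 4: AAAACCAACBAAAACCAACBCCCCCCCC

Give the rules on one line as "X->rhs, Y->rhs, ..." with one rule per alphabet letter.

A->C, B->CB, C->AA

  step 3 ⇒ step 4: CCAACBCCAACBAAAAAAAA ⇒ AA·AA·C·C·AA·CB·AA·AA·C·C·AA·CB·C·C·C·C·C·C·C·C
    A ↦ C
    B ↦ CB
    C ↦ AA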